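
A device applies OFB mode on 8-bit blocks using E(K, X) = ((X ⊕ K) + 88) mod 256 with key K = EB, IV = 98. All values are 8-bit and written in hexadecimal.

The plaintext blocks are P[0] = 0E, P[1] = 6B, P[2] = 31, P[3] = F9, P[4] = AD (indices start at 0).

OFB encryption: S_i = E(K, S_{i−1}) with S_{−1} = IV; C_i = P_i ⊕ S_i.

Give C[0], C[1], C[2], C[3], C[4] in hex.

C[0] = F5, C[1] = F3, C[2] = CA, C[3] = 61, C[4] = 56

C[0]: S = E(K, 98) = FB; 0E ⊕ FB = F5.
C[1]: S = E(K, FB) = 98; 6B ⊕ 98 = F3.
C[2]: S = E(K, 98) = FB; 31 ⊕ FB = CA.
C[3]: S = E(K, FB) = 98; F9 ⊕ 98 = 61.
C[4]: S = E(K, 98) = FB; AD ⊕ FB = 56.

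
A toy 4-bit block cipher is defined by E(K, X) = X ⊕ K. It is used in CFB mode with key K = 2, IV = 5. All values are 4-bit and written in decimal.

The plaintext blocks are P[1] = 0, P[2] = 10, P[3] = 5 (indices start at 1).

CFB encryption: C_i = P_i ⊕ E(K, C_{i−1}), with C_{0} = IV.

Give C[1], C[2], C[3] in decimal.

C[1]: E(K, 5) = 7; 0 ⊕ 7 = 7.
C[2]: E(K, 7) = 5; 10 ⊕ 5 = 15.
C[3]: E(K, 15) = 13; 5 ⊕ 13 = 8.

C[1] = 7, C[2] = 15, C[3] = 8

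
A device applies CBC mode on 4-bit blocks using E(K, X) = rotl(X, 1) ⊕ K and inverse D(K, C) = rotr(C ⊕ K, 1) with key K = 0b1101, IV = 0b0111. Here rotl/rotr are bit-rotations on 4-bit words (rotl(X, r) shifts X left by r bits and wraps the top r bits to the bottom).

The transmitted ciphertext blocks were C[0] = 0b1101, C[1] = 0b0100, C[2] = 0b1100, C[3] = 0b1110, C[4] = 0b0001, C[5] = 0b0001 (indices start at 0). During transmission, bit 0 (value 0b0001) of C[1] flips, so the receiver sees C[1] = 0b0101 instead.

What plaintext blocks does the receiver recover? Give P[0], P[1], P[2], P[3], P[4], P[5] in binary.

CBC decryption: P_i = D(K, C_i) ⊕ C_{i−1}, with C_{−1} = IV.
Only C[1] changed, to 0b0101. In CBC, a change in C_i garbles P_i and flips the same bit in P_{i+1}. Decrypting the received ciphertext:
P[0]: D(K, 0b1101) = 0b0000; 0b0000 ⊕ 0b0111 = 0b0111.
P[1]: D(K, 0b0101) = 0b0100; 0b0100 ⊕ 0b1101 = 0b1001.
P[2]: D(K, 0b1100) = 0b1000; 0b1000 ⊕ 0b0101 = 0b1101.
P[3]: D(K, 0b1110) = 0b1001; 0b1001 ⊕ 0b1100 = 0b0101.
P[4]: D(K, 0b0001) = 0b0110; 0b0110 ⊕ 0b1110 = 0b1000.
P[5]: D(K, 0b0001) = 0b0110; 0b0110 ⊕ 0b0001 = 0b0111.
Blocks that differ from the original plaintext: P[1], P[2].

P[0] = 0b0111, P[1] = 0b1001, P[2] = 0b1101, P[3] = 0b0101, P[4] = 0b1000, P[5] = 0b0111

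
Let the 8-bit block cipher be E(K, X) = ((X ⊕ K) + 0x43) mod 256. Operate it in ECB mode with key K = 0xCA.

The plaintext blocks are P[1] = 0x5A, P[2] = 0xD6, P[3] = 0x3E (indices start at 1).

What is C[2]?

C[2] = 0x5F

ECB encryption: C_i = E(K, P_i).
C[2]: E(K, 0xD6) = 0x5F.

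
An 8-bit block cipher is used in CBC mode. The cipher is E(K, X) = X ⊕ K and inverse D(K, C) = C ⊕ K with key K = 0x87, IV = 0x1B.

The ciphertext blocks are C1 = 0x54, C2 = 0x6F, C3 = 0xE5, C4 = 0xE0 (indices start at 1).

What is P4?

CBC decryption: P_i = D(K, C_i) ⊕ C_{i−1}, with C_{0} = IV.
P4: D(K, 0xE0) = 0x67; 0x67 ⊕ 0xE5 = 0x82.

P4 = 0x82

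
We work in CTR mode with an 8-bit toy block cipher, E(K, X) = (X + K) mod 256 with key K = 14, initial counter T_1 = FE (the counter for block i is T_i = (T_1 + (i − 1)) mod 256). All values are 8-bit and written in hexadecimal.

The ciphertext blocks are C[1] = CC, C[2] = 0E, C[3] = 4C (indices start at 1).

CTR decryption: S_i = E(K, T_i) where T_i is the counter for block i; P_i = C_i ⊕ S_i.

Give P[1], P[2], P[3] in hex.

P[1]: T = FE, S = E(K, T) = 12; CC ⊕ 12 = DE.
P[2]: T = FF, S = E(K, T) = 13; 0E ⊕ 13 = 1D.
P[3]: T = 00, S = E(K, T) = 14; 4C ⊕ 14 = 58.

P[1] = DE, P[2] = 1D, P[3] = 58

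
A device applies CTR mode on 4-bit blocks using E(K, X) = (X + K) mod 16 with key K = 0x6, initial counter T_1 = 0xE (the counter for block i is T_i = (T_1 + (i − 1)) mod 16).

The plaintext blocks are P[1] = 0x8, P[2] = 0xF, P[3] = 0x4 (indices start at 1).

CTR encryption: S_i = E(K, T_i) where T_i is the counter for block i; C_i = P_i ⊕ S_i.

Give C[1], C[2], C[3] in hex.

C[1] = 0xC, C[2] = 0xA, C[3] = 0x2

C[1]: T = 0xE, S = E(K, T) = 0x4; 0x8 ⊕ 0x4 = 0xC.
C[2]: T = 0xF, S = E(K, T) = 0x5; 0xF ⊕ 0x5 = 0xA.
C[3]: T = 0x0, S = E(K, T) = 0x6; 0x4 ⊕ 0x6 = 0x2.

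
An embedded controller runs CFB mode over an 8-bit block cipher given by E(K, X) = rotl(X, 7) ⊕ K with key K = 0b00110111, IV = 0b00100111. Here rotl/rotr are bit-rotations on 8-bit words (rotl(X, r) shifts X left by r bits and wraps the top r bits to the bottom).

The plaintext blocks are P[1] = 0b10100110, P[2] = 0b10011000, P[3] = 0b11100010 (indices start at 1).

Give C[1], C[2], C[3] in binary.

CFB encryption: C_i = P_i ⊕ E(K, C_{i−1}), with C_{0} = IV.
C[1]: E(K, 0b00100111) = 0b10100100; 0b10100110 ⊕ 0b10100100 = 0b00000010.
C[2]: E(K, 0b00000010) = 0b00110110; 0b10011000 ⊕ 0b00110110 = 0b10101110.
C[3]: E(K, 0b10101110) = 0b01100000; 0b11100010 ⊕ 0b01100000 = 0b10000010.

C[1] = 0b00000010, C[2] = 0b10101110, C[3] = 0b10000010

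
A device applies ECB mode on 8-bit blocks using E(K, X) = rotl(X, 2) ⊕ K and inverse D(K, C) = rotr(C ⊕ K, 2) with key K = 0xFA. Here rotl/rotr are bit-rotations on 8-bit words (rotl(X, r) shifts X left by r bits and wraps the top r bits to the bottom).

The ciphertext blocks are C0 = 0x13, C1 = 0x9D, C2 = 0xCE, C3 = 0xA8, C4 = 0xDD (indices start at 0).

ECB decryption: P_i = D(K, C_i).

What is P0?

P0 = 0x7A

P0: D(K, 0x13) = 0x7A.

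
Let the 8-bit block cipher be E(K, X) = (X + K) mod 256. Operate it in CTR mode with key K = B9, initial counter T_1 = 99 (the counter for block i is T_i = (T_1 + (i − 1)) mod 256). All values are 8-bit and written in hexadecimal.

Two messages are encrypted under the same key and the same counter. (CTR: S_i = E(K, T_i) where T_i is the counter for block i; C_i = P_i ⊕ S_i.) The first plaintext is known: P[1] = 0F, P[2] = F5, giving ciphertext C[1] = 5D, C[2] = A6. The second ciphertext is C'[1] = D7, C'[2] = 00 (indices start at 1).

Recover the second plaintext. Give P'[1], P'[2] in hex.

P'[1] = 85, P'[2] = 53

In CTR with a reused counter, both messages share the same keystream S_i, so C_i ⊕ C'_i = P_i ⊕ P'_i and thus P'_i = P_i ⊕ C_i ⊕ C'_i.
P'[1]: 0F ⊕ 5D ⊕ D7 = 85.
P'[2]: F5 ⊕ A6 ⊕ 00 = 53.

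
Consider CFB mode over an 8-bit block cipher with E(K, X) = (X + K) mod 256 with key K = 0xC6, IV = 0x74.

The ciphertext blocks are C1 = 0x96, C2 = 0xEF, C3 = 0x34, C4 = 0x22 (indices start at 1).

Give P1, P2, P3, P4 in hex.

CFB decryption: P_i = C_i ⊕ E(K, C_{i−1}), with C_{0} = IV.
P1: E(K, 0x74) = 0x3A; 0x96 ⊕ 0x3A = 0xAC.
P2: E(K, 0x96) = 0x5C; 0xEF ⊕ 0x5C = 0xB3.
P3: E(K, 0xEF) = 0xB5; 0x34 ⊕ 0xB5 = 0x81.
P4: E(K, 0x34) = 0xFA; 0x22 ⊕ 0xFA = 0xD8.

P1 = 0xAC, P2 = 0xB3, P3 = 0x81, P4 = 0xD8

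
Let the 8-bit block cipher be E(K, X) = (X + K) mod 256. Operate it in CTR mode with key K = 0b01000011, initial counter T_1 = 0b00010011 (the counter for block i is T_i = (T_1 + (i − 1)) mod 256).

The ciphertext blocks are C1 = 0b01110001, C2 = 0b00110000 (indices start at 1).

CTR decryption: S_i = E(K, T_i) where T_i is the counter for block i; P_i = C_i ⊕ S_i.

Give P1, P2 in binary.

P1 = 0b00100111, P2 = 0b01100111

P1: T = 0b00010011, S = E(K, T) = 0b01010110; 0b01110001 ⊕ 0b01010110 = 0b00100111.
P2: T = 0b00010100, S = E(K, T) = 0b01010111; 0b00110000 ⊕ 0b01010111 = 0b01100111.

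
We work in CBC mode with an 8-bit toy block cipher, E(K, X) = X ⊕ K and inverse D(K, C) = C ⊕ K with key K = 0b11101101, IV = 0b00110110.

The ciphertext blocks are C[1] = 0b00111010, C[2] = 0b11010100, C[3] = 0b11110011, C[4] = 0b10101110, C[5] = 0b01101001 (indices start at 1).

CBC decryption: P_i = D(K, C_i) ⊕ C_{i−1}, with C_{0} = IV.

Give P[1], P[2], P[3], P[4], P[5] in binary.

P[1] = 0b11100001, P[2] = 0b00000011, P[3] = 0b11001010, P[4] = 0b10110000, P[5] = 0b00101010

P[1]: D(K, 0b00111010) = 0b11010111; 0b11010111 ⊕ 0b00110110 = 0b11100001.
P[2]: D(K, 0b11010100) = 0b00111001; 0b00111001 ⊕ 0b00111010 = 0b00000011.
P[3]: D(K, 0b11110011) = 0b00011110; 0b00011110 ⊕ 0b11010100 = 0b11001010.
P[4]: D(K, 0b10101110) = 0b01000011; 0b01000011 ⊕ 0b11110011 = 0b10110000.
P[5]: D(K, 0b01101001) = 0b10000100; 0b10000100 ⊕ 0b10101110 = 0b00101010.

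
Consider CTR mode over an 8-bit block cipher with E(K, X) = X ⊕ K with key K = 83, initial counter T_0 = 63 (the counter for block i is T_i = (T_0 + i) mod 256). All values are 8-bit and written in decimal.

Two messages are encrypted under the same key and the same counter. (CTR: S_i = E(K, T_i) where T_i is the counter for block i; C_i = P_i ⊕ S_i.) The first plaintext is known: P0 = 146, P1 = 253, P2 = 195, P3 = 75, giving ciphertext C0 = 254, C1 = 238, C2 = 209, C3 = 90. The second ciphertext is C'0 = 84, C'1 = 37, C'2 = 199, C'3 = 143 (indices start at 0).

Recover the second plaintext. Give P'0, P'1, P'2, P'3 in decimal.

In CTR with a reused counter, both messages share the same keystream S_i, so C_i ⊕ C'_i = P_i ⊕ P'_i and thus P'_i = P_i ⊕ C_i ⊕ C'_i.
P'0: 146 ⊕ 254 ⊕ 84 = 56.
P'1: 253 ⊕ 238 ⊕ 37 = 54.
P'2: 195 ⊕ 209 ⊕ 199 = 213.
P'3: 75 ⊕ 90 ⊕ 143 = 158.

P'0 = 56, P'1 = 54, P'2 = 213, P'3 = 158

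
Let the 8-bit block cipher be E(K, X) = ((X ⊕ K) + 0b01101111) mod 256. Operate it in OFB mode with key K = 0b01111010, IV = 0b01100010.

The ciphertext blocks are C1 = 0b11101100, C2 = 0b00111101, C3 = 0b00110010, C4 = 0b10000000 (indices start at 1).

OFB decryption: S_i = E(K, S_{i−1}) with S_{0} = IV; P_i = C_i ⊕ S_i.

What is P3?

P3 = 0b10110111

P1: S = E(K, 0b01100010) = 0b10000111; 0b11101100 ⊕ 0b10000111 = 0b01101011.
P2: S = E(K, 0b10000111) = 0b01101100; 0b00111101 ⊕ 0b01101100 = 0b01010001.
P3: S = E(K, 0b01101100) = 0b10000101; 0b00110010 ⊕ 0b10000101 = 0b10110111.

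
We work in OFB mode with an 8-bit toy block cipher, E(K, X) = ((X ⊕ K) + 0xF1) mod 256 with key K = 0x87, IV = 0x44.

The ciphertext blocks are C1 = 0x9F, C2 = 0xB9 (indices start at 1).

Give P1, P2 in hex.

P1 = 0x2B, P2 = 0x9D

OFB decryption: S_i = E(K, S_{i−1}) with S_{0} = IV; P_i = C_i ⊕ S_i.
P1: S = E(K, 0x44) = 0xB4; 0x9F ⊕ 0xB4 = 0x2B.
P2: S = E(K, 0xB4) = 0x24; 0xB9 ⊕ 0x24 = 0x9D.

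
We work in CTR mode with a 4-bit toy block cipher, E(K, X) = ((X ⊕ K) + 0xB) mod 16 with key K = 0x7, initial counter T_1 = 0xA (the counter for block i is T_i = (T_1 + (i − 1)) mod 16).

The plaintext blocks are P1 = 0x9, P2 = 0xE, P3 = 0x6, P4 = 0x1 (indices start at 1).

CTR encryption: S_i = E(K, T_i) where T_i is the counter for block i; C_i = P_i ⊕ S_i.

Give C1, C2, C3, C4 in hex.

C1: T = 0xA, S = E(K, T) = 0x8; 0x9 ⊕ 0x8 = 0x1.
C2: T = 0xB, S = E(K, T) = 0x7; 0xE ⊕ 0x7 = 0x9.
C3: T = 0xC, S = E(K, T) = 0x6; 0x6 ⊕ 0x6 = 0x0.
C4: T = 0xD, S = E(K, T) = 0x5; 0x1 ⊕ 0x5 = 0x4.

C1 = 0x1, C2 = 0x9, C3 = 0x0, C4 = 0x4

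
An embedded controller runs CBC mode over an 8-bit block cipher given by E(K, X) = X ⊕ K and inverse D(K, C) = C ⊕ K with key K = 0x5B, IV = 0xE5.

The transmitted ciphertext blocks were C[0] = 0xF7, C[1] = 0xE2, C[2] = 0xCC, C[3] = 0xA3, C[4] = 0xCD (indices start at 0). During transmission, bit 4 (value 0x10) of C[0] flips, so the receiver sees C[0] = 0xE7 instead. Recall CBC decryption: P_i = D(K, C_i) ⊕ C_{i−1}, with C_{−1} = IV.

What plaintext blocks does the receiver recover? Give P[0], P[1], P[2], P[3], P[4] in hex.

P[0] = 0x59, P[1] = 0x5E, P[2] = 0x75, P[3] = 0x34, P[4] = 0x35

Only C[0] changed, to 0xE7. In CBC, a change in C_i garbles P_i and flips the same bit in P_{i+1}. Decrypting the received ciphertext:
P[0]: D(K, 0xE7) = 0xBC; 0xBC ⊕ 0xE5 = 0x59.
P[1]: D(K, 0xE2) = 0xB9; 0xB9 ⊕ 0xE7 = 0x5E.
P[2]: D(K, 0xCC) = 0x97; 0x97 ⊕ 0xE2 = 0x75.
P[3]: D(K, 0xA3) = 0xF8; 0xF8 ⊕ 0xCC = 0x34.
P[4]: D(K, 0xCD) = 0x96; 0x96 ⊕ 0xA3 = 0x35.
Blocks that differ from the original plaintext: P[0], P[1].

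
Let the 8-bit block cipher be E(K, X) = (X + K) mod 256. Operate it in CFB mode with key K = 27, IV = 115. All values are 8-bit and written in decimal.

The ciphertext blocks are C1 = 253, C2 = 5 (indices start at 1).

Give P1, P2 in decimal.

P1 = 115, P2 = 29

CFB decryption: P_i = C_i ⊕ E(K, C_{i−1}), with C_{0} = IV.
P1: E(K, 115) = 142; 253 ⊕ 142 = 115.
P2: E(K, 253) = 24; 5 ⊕ 24 = 29.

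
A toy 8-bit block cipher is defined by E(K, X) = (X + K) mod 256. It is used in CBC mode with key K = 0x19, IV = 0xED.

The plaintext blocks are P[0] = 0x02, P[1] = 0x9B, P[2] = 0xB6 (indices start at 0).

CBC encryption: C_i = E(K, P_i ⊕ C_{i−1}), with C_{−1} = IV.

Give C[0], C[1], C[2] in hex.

C[0]: P[0] ⊕ 0xED = 0xEF; E(K, 0xEF) = 0x08.
C[1]: P[1] ⊕ 0x08 = 0x93; E(K, 0x93) = 0xAC.
C[2]: P[2] ⊕ 0xAC = 0x1A; E(K, 0x1A) = 0x33.

C[0] = 0x08, C[1] = 0xAC, C[2] = 0x33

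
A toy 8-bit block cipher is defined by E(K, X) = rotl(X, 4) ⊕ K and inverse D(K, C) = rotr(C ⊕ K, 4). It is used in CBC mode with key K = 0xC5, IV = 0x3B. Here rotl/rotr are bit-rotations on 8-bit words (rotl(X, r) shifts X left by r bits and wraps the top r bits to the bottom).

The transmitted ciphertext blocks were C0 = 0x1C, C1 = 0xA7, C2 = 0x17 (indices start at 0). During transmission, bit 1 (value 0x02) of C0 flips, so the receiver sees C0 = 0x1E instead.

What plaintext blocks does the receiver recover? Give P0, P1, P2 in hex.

CBC decryption: P_i = D(K, C_i) ⊕ C_{i−1}, with C_{−1} = IV.
Only C0 changed, to 0x1E. In CBC, a change in C_i garbles P_i and flips the same bit in P_{i+1}. Decrypting the received ciphertext:
P0: D(K, 0x1E) = 0xBD; 0xBD ⊕ 0x3B = 0x86.
P1: D(K, 0xA7) = 0x26; 0x26 ⊕ 0x1E = 0x38.
P2: D(K, 0x17) = 0x2D; 0x2D ⊕ 0xA7 = 0x8A.
Blocks that differ from the original plaintext: P0, P1.

P0 = 0x86, P1 = 0x38, P2 = 0x8A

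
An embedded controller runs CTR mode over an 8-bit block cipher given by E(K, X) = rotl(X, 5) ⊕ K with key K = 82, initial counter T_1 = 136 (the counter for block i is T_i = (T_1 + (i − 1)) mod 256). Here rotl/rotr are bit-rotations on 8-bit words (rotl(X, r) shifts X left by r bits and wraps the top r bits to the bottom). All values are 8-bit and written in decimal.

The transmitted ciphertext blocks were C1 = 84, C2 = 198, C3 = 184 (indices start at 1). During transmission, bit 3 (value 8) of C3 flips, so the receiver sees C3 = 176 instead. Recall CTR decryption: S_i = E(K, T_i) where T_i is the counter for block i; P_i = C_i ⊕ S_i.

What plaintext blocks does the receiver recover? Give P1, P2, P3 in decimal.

Only C3 changed, to 176. In CTR, a change in C_i flips the same bit in P_i only; the keystream is unaffected. Decrypting the received ciphertext:
P1: T = 136, S = E(K, T) = 67; 84 ⊕ 67 = 23.
P2: T = 137, S = E(K, T) = 99; 198 ⊕ 99 = 165.
P3: T = 138, S = E(K, T) = 3; 176 ⊕ 3 = 179.
Blocks that differ from the original plaintext: P3.

P1 = 23, P2 = 165, P3 = 179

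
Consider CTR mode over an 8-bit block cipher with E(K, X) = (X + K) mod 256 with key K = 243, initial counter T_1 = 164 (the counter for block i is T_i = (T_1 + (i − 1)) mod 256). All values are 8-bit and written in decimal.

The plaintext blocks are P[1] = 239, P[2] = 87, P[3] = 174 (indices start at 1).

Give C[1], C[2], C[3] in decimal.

CTR encryption: S_i = E(K, T_i) where T_i is the counter for block i; C_i = P_i ⊕ S_i.
C[1]: T = 164, S = E(K, T) = 151; 239 ⊕ 151 = 120.
C[2]: T = 165, S = E(K, T) = 152; 87 ⊕ 152 = 207.
C[3]: T = 166, S = E(K, T) = 153; 174 ⊕ 153 = 55.

C[1] = 120, C[2] = 207, C[3] = 55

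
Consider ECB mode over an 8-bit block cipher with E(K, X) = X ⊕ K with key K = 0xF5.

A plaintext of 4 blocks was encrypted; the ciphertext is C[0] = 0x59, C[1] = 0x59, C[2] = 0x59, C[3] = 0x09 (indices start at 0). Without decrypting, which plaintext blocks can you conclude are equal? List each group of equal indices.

ECB encrypts each block independently with the same key, so equal ciphertext blocks imply equal plaintext blocks.
C[0] = C[1] = C[2] = 0x59, so P[0] = P[1] = P[2].

P[0] = P[1] = P[2]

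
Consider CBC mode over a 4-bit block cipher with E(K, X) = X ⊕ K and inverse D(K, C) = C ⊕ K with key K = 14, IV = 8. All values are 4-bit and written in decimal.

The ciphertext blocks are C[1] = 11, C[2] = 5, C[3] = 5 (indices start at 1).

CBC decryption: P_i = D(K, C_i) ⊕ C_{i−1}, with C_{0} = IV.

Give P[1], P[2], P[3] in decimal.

P[1]: D(K, 11) = 5; 5 ⊕ 8 = 13.
P[2]: D(K, 5) = 11; 11 ⊕ 11 = 0.
P[3]: D(K, 5) = 11; 11 ⊕ 5 = 14.

P[1] = 13, P[2] = 0, P[3] = 14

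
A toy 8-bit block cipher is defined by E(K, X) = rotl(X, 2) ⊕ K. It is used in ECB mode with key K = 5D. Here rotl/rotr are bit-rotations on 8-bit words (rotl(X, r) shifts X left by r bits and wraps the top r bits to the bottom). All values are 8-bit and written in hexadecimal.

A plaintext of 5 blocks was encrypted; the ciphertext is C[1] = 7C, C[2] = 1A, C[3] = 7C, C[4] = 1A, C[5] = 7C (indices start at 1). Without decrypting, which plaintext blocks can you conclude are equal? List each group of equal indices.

ECB encrypts each block independently with the same key, so equal ciphertext blocks imply equal plaintext blocks.
C[1] = C[3] = C[5] = 7C, so P[1] = P[3] = P[5].
C[2] = C[4] = 1A, so P[2] = P[4].

P[1] = P[3] = P[5]; P[2] = P[4]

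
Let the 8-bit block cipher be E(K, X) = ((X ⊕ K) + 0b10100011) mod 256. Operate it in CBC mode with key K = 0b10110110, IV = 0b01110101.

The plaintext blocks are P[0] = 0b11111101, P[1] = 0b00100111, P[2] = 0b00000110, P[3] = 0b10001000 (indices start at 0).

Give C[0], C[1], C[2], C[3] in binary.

CBC encryption: C_i = E(K, P_i ⊕ C_{i−1}), with C_{−1} = IV.
C[0]: P[0] ⊕ 0b01110101 = 0b10001000; E(K, 0b10001000) = 0b11100001.
C[1]: P[1] ⊕ 0b11100001 = 0b11000110; E(K, 0b11000110) = 0b00010011.
C[2]: P[2] ⊕ 0b00010011 = 0b00010101; E(K, 0b00010101) = 0b01000110.
C[3]: P[3] ⊕ 0b01000110 = 0b11001110; E(K, 0b11001110) = 0b00011011.

C[0] = 0b11100001, C[1] = 0b00010011, C[2] = 0b01000110, C[3] = 0b00011011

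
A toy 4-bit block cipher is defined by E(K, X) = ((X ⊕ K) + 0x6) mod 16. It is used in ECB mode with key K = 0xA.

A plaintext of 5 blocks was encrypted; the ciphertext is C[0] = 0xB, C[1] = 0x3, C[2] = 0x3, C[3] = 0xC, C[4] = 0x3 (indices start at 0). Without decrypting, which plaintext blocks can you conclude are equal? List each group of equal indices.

ECB encrypts each block independently with the same key, so equal ciphertext blocks imply equal plaintext blocks.
C[1] = C[2] = C[4] = 0x3, so P[1] = P[2] = P[4].

P[1] = P[2] = P[4]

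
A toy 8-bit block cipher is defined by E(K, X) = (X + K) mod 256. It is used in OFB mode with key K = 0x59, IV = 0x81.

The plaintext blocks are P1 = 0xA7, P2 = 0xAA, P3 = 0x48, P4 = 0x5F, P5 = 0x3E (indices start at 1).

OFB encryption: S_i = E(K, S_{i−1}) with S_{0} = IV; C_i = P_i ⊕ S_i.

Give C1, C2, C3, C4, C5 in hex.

C1: S = E(K, 0x81) = 0xDA; 0xA7 ⊕ 0xDA = 0x7D.
C2: S = E(K, 0xDA) = 0x33; 0xAA ⊕ 0x33 = 0x99.
C3: S = E(K, 0x33) = 0x8C; 0x48 ⊕ 0x8C = 0xC4.
C4: S = E(K, 0x8C) = 0xE5; 0x5F ⊕ 0xE5 = 0xBA.
C5: S = E(K, 0xE5) = 0x3E; 0x3E ⊕ 0x3E = 0x00.

C1 = 0x7D, C2 = 0x99, C3 = 0xC4, C4 = 0xBA, C5 = 0x00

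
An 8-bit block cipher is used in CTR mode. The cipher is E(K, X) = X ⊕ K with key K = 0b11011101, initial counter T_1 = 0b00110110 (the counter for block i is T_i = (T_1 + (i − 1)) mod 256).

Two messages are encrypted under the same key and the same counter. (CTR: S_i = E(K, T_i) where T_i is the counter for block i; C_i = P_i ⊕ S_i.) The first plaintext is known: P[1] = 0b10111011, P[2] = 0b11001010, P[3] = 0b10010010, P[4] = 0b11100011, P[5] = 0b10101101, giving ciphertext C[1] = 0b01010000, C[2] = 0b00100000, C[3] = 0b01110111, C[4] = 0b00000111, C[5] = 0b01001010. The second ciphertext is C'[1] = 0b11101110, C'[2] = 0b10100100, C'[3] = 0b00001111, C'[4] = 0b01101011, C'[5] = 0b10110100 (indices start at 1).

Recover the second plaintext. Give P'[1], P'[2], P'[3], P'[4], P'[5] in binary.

P'[1] = 0b00000101, P'[2] = 0b01001110, P'[3] = 0b11101010, P'[4] = 0b10001111, P'[5] = 0b01010011

In CTR with a reused counter, both messages share the same keystream S_i, so C_i ⊕ C'_i = P_i ⊕ P'_i and thus P'_i = P_i ⊕ C_i ⊕ C'_i.
P'[1]: 0b10111011 ⊕ 0b01010000 ⊕ 0b11101110 = 0b00000101.
P'[2]: 0b11001010 ⊕ 0b00100000 ⊕ 0b10100100 = 0b01001110.
P'[3]: 0b10010010 ⊕ 0b01110111 ⊕ 0b00001111 = 0b11101010.
P'[4]: 0b11100011 ⊕ 0b00000111 ⊕ 0b01101011 = 0b10001111.
P'[5]: 0b10101101 ⊕ 0b01001010 ⊕ 0b10110100 = 0b01010011.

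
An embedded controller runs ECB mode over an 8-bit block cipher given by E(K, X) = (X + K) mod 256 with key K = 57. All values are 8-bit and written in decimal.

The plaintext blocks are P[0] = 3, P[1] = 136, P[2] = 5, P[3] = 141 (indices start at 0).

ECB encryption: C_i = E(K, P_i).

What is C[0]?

C[0]: E(K, 3) = 60.

C[0] = 60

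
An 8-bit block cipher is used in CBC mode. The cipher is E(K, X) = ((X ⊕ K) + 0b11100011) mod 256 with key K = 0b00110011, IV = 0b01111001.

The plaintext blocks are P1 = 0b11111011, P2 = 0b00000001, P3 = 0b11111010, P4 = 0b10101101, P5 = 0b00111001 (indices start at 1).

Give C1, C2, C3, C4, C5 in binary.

C1 = 0b10010100, C2 = 0b10001001, C3 = 0b00100011, C4 = 0b10100000, C5 = 0b10001101

CBC encryption: C_i = E(K, P_i ⊕ C_{i−1}), with C_{0} = IV.
C1: P1 ⊕ 0b01111001 = 0b10000010; E(K, 0b10000010) = 0b10010100.
C2: P2 ⊕ 0b10010100 = 0b10010101; E(K, 0b10010101) = 0b10001001.
C3: P3 ⊕ 0b10001001 = 0b01110011; E(K, 0b01110011) = 0b00100011.
C4: P4 ⊕ 0b00100011 = 0b10001110; E(K, 0b10001110) = 0b10100000.
C5: P5 ⊕ 0b10100000 = 0b10011001; E(K, 0b10011001) = 0b10001101.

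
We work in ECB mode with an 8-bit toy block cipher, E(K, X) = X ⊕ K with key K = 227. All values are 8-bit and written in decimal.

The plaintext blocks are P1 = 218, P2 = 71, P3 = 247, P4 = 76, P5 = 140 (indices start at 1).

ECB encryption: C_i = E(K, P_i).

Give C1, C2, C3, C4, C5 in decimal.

C1 = 57, C2 = 164, C3 = 20, C4 = 175, C5 = 111

C1: E(K, 218) = 57.
C2: E(K, 71) = 164.
C3: E(K, 247) = 20.
C4: E(K, 76) = 175.
C5: E(K, 140) = 111.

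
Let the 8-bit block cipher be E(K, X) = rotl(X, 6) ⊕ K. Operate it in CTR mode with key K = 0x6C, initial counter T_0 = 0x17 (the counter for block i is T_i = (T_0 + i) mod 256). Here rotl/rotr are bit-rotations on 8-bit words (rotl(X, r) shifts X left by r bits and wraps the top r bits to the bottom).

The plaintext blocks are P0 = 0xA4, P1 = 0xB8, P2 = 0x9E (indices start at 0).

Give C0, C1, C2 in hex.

CTR encryption: S_i = E(K, T_i) where T_i is the counter for block i; C_i = P_i ⊕ S_i.
C0: T = 0x17, S = E(K, T) = 0xA9; 0xA4 ⊕ 0xA9 = 0x0D.
C1: T = 0x18, S = E(K, T) = 0x6A; 0xB8 ⊕ 0x6A = 0xD2.
C2: T = 0x19, S = E(K, T) = 0x2A; 0x9E ⊕ 0x2A = 0xB4.

C0 = 0x0D, C1 = 0xD2, C2 = 0xB4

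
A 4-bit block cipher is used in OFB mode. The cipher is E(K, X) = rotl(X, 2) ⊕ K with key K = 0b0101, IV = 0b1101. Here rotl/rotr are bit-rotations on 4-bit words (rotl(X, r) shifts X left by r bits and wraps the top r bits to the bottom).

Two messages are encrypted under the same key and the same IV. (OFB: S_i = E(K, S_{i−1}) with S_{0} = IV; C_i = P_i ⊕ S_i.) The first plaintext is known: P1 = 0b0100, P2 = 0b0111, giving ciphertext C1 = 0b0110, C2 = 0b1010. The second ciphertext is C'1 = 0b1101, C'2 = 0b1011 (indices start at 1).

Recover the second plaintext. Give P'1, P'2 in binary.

In OFB with a reused IV, both messages share the same keystream S_i, so C_i ⊕ C'_i = P_i ⊕ P'_i and thus P'_i = P_i ⊕ C_i ⊕ C'_i.
P'1: 0b0100 ⊕ 0b0110 ⊕ 0b1101 = 0b1111.
P'2: 0b0111 ⊕ 0b1010 ⊕ 0b1011 = 0b0110.

P'1 = 0b1111, P'2 = 0b0110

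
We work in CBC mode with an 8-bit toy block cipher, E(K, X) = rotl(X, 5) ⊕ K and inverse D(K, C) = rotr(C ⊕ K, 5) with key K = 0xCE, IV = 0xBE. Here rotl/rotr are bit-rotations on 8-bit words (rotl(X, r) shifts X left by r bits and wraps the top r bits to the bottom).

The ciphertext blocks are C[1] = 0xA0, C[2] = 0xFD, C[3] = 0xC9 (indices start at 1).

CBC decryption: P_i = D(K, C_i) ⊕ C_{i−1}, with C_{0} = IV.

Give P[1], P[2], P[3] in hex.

P[1] = 0xCD, P[2] = 0x39, P[3] = 0xC5

P[1]: D(K, 0xA0) = 0x73; 0x73 ⊕ 0xBE = 0xCD.
P[2]: D(K, 0xFD) = 0x99; 0x99 ⊕ 0xA0 = 0x39.
P[3]: D(K, 0xC9) = 0x38; 0x38 ⊕ 0xFD = 0xC5.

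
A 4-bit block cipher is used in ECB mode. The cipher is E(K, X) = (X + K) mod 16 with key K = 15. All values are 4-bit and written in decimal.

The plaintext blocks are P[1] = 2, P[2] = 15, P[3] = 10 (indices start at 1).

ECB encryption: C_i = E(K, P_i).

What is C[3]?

C[3]: E(K, 10) = 9.

C[3] = 9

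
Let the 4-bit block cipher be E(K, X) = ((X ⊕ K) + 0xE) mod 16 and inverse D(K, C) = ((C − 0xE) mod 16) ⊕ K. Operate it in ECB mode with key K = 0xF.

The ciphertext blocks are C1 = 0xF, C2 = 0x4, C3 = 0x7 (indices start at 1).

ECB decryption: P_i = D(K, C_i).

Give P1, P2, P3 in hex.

P1 = 0xE, P2 = 0x9, P3 = 0x6

P1: D(K, 0xF) = 0xE.
P2: D(K, 0x4) = 0x9.
P3: D(K, 0x7) = 0x6.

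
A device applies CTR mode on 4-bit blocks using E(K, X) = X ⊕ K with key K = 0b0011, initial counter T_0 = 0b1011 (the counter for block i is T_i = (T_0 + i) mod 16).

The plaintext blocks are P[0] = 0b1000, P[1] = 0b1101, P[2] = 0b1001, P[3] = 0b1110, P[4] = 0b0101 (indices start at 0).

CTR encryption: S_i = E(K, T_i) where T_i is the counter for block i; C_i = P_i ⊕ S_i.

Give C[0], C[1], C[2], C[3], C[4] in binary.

C[0] = 0b0000, C[1] = 0b0010, C[2] = 0b0111, C[3] = 0b0011, C[4] = 0b1001

C[0]: T = 0b1011, S = E(K, T) = 0b1000; 0b1000 ⊕ 0b1000 = 0b0000.
C[1]: T = 0b1100, S = E(K, T) = 0b1111; 0b1101 ⊕ 0b1111 = 0b0010.
C[2]: T = 0b1101, S = E(K, T) = 0b1110; 0b1001 ⊕ 0b1110 = 0b0111.
C[3]: T = 0b1110, S = E(K, T) = 0b1101; 0b1110 ⊕ 0b1101 = 0b0011.
C[4]: T = 0b1111, S = E(K, T) = 0b1100; 0b0101 ⊕ 0b1100 = 0b1001.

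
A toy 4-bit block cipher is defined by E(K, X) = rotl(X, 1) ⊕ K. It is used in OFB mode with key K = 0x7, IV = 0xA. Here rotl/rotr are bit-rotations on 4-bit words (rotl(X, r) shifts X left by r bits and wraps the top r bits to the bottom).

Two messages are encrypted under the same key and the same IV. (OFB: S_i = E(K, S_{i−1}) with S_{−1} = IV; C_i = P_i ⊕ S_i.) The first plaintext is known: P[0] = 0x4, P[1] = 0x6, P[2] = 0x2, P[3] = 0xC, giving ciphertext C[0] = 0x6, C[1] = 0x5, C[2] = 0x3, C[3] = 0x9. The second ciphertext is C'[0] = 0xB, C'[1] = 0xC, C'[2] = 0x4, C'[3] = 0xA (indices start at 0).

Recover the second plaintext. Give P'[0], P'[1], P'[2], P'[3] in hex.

In OFB with a reused IV, both messages share the same keystream S_i, so C_i ⊕ C'_i = P_i ⊕ P'_i and thus P'_i = P_i ⊕ C_i ⊕ C'_i.
P'[0]: 0x4 ⊕ 0x6 ⊕ 0xB = 0x9.
P'[1]: 0x6 ⊕ 0x5 ⊕ 0xC = 0xF.
P'[2]: 0x2 ⊕ 0x3 ⊕ 0x4 = 0x5.
P'[3]: 0xC ⊕ 0x9 ⊕ 0xA = 0xF.

P'[0] = 0x9, P'[1] = 0xF, P'[2] = 0x5, P'[3] = 0xF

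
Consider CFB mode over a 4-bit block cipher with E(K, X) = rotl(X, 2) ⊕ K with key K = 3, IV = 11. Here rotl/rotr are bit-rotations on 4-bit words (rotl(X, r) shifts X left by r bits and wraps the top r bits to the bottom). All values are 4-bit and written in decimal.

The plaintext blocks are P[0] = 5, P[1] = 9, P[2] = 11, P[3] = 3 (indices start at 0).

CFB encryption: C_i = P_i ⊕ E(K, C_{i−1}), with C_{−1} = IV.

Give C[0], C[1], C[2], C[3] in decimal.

C[0] = 8, C[1] = 8, C[2] = 10, C[3] = 10

C[0]: E(K, 11) = 13; 5 ⊕ 13 = 8.
C[1]: E(K, 8) = 1; 9 ⊕ 1 = 8.
C[2]: E(K, 8) = 1; 11 ⊕ 1 = 10.
C[3]: E(K, 10) = 9; 3 ⊕ 9 = 10.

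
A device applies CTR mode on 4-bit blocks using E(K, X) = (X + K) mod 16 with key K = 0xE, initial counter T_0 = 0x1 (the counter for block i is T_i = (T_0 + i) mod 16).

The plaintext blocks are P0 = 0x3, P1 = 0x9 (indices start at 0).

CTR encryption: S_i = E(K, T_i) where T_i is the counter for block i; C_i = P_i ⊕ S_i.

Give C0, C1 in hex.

C0: T = 0x1, S = E(K, T) = 0xF; 0x3 ⊕ 0xF = 0xC.
C1: T = 0x2, S = E(K, T) = 0x0; 0x9 ⊕ 0x0 = 0x9.

C0 = 0xC, C1 = 0x9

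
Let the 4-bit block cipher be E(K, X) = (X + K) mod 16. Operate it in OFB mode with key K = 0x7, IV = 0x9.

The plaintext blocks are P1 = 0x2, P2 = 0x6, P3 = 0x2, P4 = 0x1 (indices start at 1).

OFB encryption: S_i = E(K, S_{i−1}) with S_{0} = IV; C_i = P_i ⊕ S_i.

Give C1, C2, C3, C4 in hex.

C1 = 0x2, C2 = 0x1, C3 = 0xC, C4 = 0x4

C1: S = E(K, 0x9) = 0x0; 0x2 ⊕ 0x0 = 0x2.
C2: S = E(K, 0x0) = 0x7; 0x6 ⊕ 0x7 = 0x1.
C3: S = E(K, 0x7) = 0xE; 0x2 ⊕ 0xE = 0xC.
C4: S = E(K, 0xE) = 0x5; 0x1 ⊕ 0x5 = 0x4.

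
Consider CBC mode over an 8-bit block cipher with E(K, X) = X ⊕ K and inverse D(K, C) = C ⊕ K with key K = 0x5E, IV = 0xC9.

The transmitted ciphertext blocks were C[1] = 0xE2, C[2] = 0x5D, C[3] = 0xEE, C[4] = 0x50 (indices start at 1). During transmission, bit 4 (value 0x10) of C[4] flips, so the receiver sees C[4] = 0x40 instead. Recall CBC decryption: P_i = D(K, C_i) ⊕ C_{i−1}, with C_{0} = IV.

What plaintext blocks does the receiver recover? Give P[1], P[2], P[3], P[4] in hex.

P[1] = 0x75, P[2] = 0xE1, P[3] = 0xED, P[4] = 0xF0

Only C[4] changed, to 0x40. In CBC, a change in C_i garbles P_i and flips the same bit in P_{i+1}. Decrypting the received ciphertext:
P[1]: D(K, 0xE2) = 0xBC; 0xBC ⊕ 0xC9 = 0x75.
P[2]: D(K, 0x5D) = 0x03; 0x03 ⊕ 0xE2 = 0xE1.
P[3]: D(K, 0xEE) = 0xB0; 0xB0 ⊕ 0x5D = 0xED.
P[4]: D(K, 0x40) = 0x1E; 0x1E ⊕ 0xEE = 0xF0.
Blocks that differ from the original plaintext: P[4].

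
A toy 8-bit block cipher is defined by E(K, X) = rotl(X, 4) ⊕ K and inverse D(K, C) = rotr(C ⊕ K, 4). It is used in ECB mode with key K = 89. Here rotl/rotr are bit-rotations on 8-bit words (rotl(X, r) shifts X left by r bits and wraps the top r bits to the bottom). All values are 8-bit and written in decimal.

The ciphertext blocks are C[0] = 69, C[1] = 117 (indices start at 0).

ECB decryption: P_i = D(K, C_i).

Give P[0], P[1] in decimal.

P[0]: D(K, 69) = 193.
P[1]: D(K, 117) = 194.

P[0] = 193, P[1] = 194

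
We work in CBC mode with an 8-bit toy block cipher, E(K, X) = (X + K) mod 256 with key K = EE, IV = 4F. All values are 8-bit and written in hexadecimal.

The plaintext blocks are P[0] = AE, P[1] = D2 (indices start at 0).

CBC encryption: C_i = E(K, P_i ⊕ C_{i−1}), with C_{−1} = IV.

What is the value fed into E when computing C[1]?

C[0]: P[0] ⊕ 4F = E1; E(K, E1) = CF.
C[1]: P[1] ⊕ CF = 1D; E(K, 1D) = 0B.
So the input to E for block [1] is 1D.

1D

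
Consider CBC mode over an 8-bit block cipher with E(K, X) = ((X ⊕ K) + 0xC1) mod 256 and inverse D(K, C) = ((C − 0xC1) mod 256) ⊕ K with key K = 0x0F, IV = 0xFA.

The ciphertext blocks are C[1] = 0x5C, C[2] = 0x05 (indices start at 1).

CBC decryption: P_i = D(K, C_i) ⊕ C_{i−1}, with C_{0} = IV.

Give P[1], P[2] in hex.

P[1] = 0x6E, P[2] = 0x17

P[1]: D(K, 0x5C) = 0x94; 0x94 ⊕ 0xFA = 0x6E.
P[2]: D(K, 0x05) = 0x4B; 0x4B ⊕ 0x5C = 0x17.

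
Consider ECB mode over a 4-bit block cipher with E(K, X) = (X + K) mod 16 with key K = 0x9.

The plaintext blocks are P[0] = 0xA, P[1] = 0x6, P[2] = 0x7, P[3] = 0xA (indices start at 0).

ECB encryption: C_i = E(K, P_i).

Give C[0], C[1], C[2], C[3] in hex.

C[0] = 0x3, C[1] = 0xF, C[2] = 0x0, C[3] = 0x3

C[0]: E(K, 0xA) = 0x3.
C[1]: E(K, 0x6) = 0xF.
C[2]: E(K, 0x7) = 0x0.
C[3]: E(K, 0xA) = 0x3.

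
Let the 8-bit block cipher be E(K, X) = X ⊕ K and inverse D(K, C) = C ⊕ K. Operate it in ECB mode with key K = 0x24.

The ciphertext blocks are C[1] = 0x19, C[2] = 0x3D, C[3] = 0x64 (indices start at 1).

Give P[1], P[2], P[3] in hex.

P[1] = 0x3D, P[2] = 0x19, P[3] = 0x40

ECB decryption: P_i = D(K, C_i).
P[1]: D(K, 0x19) = 0x3D.
P[2]: D(K, 0x3D) = 0x19.
P[3]: D(K, 0x64) = 0x40.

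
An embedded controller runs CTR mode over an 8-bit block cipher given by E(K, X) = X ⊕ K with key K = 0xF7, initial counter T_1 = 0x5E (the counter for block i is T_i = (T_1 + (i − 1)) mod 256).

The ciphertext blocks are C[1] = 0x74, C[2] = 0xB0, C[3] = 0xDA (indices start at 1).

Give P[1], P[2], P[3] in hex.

CTR decryption: S_i = E(K, T_i) where T_i is the counter for block i; P_i = C_i ⊕ S_i.
P[1]: T = 0x5E, S = E(K, T) = 0xA9; 0x74 ⊕ 0xA9 = 0xDD.
P[2]: T = 0x5F, S = E(K, T) = 0xA8; 0xB0 ⊕ 0xA8 = 0x18.
P[3]: T = 0x60, S = E(K, T) = 0x97; 0xDA ⊕ 0x97 = 0x4D.

P[1] = 0xDD, P[2] = 0x18, P[3] = 0x4D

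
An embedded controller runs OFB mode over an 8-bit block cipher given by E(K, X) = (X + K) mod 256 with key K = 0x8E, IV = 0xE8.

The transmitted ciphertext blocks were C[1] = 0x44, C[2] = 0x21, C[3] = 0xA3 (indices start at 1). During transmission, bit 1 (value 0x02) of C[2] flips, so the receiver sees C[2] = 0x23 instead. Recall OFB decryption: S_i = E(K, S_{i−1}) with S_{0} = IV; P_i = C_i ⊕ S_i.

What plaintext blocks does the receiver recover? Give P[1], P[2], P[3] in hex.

P[1] = 0x32, P[2] = 0x27, P[3] = 0x31

Only C[2] changed, to 0x23. In OFB, a change in C_i flips the same bit in P_i only; the keystream is unaffected. Decrypting the received ciphertext:
P[1]: S = E(K, 0xE8) = 0x76; 0x44 ⊕ 0x76 = 0x32.
P[2]: S = E(K, 0x76) = 0x04; 0x23 ⊕ 0x04 = 0x27.
P[3]: S = E(K, 0x04) = 0x92; 0xA3 ⊕ 0x92 = 0x31.
Blocks that differ from the original plaintext: P[2].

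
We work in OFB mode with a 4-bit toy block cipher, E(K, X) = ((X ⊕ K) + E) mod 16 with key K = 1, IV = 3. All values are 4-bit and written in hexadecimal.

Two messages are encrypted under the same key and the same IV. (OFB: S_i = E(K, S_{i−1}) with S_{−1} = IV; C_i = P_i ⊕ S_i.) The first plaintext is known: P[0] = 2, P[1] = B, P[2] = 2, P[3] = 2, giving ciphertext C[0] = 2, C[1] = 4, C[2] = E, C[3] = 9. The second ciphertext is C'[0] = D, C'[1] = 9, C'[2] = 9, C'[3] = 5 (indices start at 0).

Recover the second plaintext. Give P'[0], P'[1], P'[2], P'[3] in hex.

In OFB with a reused IV, both messages share the same keystream S_i, so C_i ⊕ C'_i = P_i ⊕ P'_i and thus P'_i = P_i ⊕ C_i ⊕ C'_i.
P'[0]: 2 ⊕ 2 ⊕ D = D.
P'[1]: B ⊕ 4 ⊕ 9 = 6.
P'[2]: 2 ⊕ E ⊕ 9 = 5.
P'[3]: 2 ⊕ 9 ⊕ 5 = E.

P'[0] = D, P'[1] = 6, P'[2] = 5, P'[3] = E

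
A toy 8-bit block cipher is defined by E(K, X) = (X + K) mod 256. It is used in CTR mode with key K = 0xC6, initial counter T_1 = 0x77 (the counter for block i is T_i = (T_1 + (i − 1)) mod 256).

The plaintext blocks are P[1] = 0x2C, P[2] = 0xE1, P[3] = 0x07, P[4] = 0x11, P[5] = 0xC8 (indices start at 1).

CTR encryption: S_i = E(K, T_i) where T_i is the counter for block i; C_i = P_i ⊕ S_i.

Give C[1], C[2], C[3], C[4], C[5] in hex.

C[1]: T = 0x77, S = E(K, T) = 0x3D; 0x2C ⊕ 0x3D = 0x11.
C[2]: T = 0x78, S = E(K, T) = 0x3E; 0xE1 ⊕ 0x3E = 0xDF.
C[3]: T = 0x79, S = E(K, T) = 0x3F; 0x07 ⊕ 0x3F = 0x38.
C[4]: T = 0x7A, S = E(K, T) = 0x40; 0x11 ⊕ 0x40 = 0x51.
C[5]: T = 0x7B, S = E(K, T) = 0x41; 0xC8 ⊕ 0x41 = 0x89.

C[1] = 0x11, C[2] = 0xDF, C[3] = 0x38, C[4] = 0x51, C[5] = 0x89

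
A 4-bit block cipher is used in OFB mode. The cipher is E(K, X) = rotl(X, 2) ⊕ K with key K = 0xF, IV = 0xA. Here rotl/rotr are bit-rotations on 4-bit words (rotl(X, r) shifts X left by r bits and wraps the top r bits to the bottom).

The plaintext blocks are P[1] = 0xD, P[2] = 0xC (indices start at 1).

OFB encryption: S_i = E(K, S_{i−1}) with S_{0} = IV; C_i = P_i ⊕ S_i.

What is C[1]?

C[1]: S = E(K, 0xA) = 0x5; 0xD ⊕ 0x5 = 0x8.

C[1] = 0x8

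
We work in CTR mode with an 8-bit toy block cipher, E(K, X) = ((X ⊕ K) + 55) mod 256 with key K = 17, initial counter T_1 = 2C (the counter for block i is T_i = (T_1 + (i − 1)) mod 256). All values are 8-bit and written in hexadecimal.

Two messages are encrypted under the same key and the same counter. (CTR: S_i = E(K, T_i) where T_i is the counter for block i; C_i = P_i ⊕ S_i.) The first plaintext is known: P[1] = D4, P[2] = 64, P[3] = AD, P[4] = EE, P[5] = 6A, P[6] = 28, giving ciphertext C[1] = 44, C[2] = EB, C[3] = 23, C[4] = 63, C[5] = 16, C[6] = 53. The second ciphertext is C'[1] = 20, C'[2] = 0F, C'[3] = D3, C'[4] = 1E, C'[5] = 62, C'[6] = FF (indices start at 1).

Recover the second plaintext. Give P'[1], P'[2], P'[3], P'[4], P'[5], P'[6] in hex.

In CTR with a reused counter, both messages share the same keystream S_i, so C_i ⊕ C'_i = P_i ⊕ P'_i and thus P'_i = P_i ⊕ C_i ⊕ C'_i.
P'[1]: D4 ⊕ 44 ⊕ 20 = B0.
P'[2]: 64 ⊕ EB ⊕ 0F = 80.
P'[3]: AD ⊕ 23 ⊕ D3 = 5D.
P'[4]: EE ⊕ 63 ⊕ 1E = 93.
P'[5]: 6A ⊕ 16 ⊕ 62 = 1E.
P'[6]: 28 ⊕ 53 ⊕ FF = 84.

P'[1] = B0, P'[2] = 80, P'[3] = 5D, P'[4] = 93, P'[5] = 1E, P'[6] = 84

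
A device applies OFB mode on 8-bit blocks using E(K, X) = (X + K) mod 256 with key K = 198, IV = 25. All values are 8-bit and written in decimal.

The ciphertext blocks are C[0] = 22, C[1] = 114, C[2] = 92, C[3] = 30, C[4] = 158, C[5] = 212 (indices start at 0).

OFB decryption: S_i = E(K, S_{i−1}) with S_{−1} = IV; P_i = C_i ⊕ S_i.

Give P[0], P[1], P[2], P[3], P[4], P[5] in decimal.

P[0] = 201, P[1] = 215, P[2] = 55, P[3] = 47, P[4] = 105, P[5] = 105

P[0]: S = E(K, 25) = 223; 22 ⊕ 223 = 201.
P[1]: S = E(K, 223) = 165; 114 ⊕ 165 = 215.
P[2]: S = E(K, 165) = 107; 92 ⊕ 107 = 55.
P[3]: S = E(K, 107) = 49; 30 ⊕ 49 = 47.
P[4]: S = E(K, 49) = 247; 158 ⊕ 247 = 105.
P[5]: S = E(K, 247) = 189; 212 ⊕ 189 = 105.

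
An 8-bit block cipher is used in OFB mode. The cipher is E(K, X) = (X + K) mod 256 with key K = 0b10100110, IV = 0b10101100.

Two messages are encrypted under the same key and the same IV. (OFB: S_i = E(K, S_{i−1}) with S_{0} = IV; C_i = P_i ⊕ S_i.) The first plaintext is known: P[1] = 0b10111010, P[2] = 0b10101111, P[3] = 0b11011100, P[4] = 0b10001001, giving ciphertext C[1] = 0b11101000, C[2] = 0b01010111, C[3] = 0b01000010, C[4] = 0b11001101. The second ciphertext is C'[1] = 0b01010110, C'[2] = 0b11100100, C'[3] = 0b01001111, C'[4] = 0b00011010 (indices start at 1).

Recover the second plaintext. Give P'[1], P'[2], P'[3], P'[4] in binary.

In OFB with a reused IV, both messages share the same keystream S_i, so C_i ⊕ C'_i = P_i ⊕ P'_i and thus P'_i = P_i ⊕ C_i ⊕ C'_i.
P'[1]: 0b10111010 ⊕ 0b11101000 ⊕ 0b01010110 = 0b00000100.
P'[2]: 0b10101111 ⊕ 0b01010111 ⊕ 0b11100100 = 0b00011100.
P'[3]: 0b11011100 ⊕ 0b01000010 ⊕ 0b01001111 = 0b11010001.
P'[4]: 0b10001001 ⊕ 0b11001101 ⊕ 0b00011010 = 0b01011110.

P'[1] = 0b00000100, P'[2] = 0b00011100, P'[3] = 0b11010001, P'[4] = 0b01011110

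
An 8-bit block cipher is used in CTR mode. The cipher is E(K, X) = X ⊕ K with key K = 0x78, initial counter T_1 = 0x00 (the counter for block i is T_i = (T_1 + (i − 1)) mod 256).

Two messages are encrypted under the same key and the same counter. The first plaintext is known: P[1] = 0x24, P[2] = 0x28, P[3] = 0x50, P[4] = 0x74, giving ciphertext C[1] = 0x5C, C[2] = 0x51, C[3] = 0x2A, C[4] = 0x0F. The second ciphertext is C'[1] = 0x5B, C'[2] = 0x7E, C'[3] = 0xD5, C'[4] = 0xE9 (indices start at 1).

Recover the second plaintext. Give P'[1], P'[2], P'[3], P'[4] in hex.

P'[1] = 0x23, P'[2] = 0x07, P'[3] = 0xAF, P'[4] = 0x92

In CTR with a reused counter, both messages share the same keystream S_i, so C_i ⊕ C'_i = P_i ⊕ P'_i and thus P'_i = P_i ⊕ C_i ⊕ C'_i.
P'[1]: 0x24 ⊕ 0x5C ⊕ 0x5B = 0x23.
P'[2]: 0x28 ⊕ 0x51 ⊕ 0x7E = 0x07.
P'[3]: 0x50 ⊕ 0x2A ⊕ 0xD5 = 0xAF.
P'[4]: 0x74 ⊕ 0x0F ⊕ 0xE9 = 0x92.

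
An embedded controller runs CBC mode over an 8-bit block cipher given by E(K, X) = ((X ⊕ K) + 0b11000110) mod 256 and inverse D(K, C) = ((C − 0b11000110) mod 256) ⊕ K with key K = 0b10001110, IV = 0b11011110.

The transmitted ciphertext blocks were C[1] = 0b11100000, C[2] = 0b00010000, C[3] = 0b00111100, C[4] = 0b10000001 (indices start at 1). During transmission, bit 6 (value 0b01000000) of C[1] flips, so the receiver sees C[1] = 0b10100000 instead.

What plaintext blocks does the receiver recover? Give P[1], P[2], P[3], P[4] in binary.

CBC decryption: P_i = D(K, C_i) ⊕ C_{i−1}, with C_{0} = IV.
Only C[1] changed, to 0b10100000. In CBC, a change in C_i garbles P_i and flips the same bit in P_{i+1}. Decrypting the received ciphertext:
P[1]: D(K, 0b10100000) = 0b01010100; 0b01010100 ⊕ 0b11011110 = 0b10001010.
P[2]: D(K, 0b00010000) = 0b11000100; 0b11000100 ⊕ 0b10100000 = 0b01100100.
P[3]: D(K, 0b00111100) = 0b11111000; 0b11111000 ⊕ 0b00010000 = 0b11101000.
P[4]: D(K, 0b10000001) = 0b00110101; 0b00110101 ⊕ 0b00111100 = 0b00001001.
Blocks that differ from the original plaintext: P[1], P[2].

P[1] = 0b10001010, P[2] = 0b01100100, P[3] = 0b11101000, P[4] = 0b00001001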